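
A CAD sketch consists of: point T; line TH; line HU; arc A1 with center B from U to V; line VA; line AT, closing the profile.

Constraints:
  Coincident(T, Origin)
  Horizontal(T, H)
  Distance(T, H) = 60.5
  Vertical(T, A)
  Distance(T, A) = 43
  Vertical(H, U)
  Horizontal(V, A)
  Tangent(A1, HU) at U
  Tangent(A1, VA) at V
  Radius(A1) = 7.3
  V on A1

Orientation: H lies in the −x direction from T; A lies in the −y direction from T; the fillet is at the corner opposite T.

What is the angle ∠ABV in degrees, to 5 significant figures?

82.187°

T is at the origin; TH is horizontal with |TH| = 60.5 and H on the −x side, so H = (-60.500, 0.0000). TA is vertical with |TA| = 43.0 and A on the −y side, so A = (0.0000, -43.000). The virtual corner opposite T is at (-60.500, -43.000). The tangent condition forces BU to be normal to HU and the tangent condition forces BV to be normal to VA, with radius 7.3, so the center B sits 7.3 in from both sides at B = (-53.200, -35.700). That places the tangent points at U = (-60.500, -35.700) on HU and V = (-53.200, -43.000) on VA. Then cos ∠ABV = BA·BV / (|BA||BV|), giving 82.187°.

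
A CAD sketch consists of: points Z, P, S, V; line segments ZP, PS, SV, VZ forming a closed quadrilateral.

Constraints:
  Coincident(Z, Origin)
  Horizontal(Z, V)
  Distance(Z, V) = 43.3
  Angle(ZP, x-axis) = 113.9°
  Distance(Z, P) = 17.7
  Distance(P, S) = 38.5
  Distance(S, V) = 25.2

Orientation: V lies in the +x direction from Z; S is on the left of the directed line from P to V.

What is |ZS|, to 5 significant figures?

37.892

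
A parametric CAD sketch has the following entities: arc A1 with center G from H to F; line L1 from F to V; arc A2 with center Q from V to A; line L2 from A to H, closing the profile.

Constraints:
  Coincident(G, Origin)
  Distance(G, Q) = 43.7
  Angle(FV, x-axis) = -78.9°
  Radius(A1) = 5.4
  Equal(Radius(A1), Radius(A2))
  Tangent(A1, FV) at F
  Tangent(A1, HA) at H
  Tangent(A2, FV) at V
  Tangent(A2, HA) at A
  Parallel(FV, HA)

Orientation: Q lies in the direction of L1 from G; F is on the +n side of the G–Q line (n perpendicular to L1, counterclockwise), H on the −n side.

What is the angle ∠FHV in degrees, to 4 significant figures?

76.12°

Tangency of A1 to both parallel lines with radius 5.4 puts F and H at G ± 5.4·n: F = (5.299, 1.040), H = (-5.299, -1.040). Equal radii place V and A the same way about Q: V = Q + 5.4·n = (13.71, -41.84), A = Q − 5.4·n = (3.114, -43.92). Then cos ∠FHV = HF·HV / (|HF||HV|), giving 76.12°.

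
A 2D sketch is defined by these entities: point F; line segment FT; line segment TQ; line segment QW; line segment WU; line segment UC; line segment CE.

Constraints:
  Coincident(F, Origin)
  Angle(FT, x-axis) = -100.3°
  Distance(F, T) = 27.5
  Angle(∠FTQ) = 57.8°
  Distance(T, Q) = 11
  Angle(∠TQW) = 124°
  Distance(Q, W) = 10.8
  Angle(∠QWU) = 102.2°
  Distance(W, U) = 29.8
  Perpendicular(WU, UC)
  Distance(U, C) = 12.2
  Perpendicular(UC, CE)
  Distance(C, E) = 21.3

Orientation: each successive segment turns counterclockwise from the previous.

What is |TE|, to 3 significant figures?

7.05

F is at the origin; FT runs at -100.3° with length 27.5, so T = (-4.92, -27.1). ∠FTQ = 57.8° gives TQ at 21.9° from the x-axis; with |TQ| = 11.0, Q = (5.29, -23.0). ∠TQW = 124.0° gives QW at 77.9° from the x-axis; with |QW| = 10.8, W = (7.55, -12.4). ∠QWU = 102.2° gives WU at 156° from the x-axis; with |WU| = 29.8, U = (-19.6, -0.131). WU ⟂ UC, so UC runs at -114°; with |UC| = 12.2, C = (-24.6, -11.2). UC is perpendicular to CE, so CE runs at -24.3°; with |CE| = 21.3, E = (-5.21, -20.0). Then |TE| = |E − T| = 7.05.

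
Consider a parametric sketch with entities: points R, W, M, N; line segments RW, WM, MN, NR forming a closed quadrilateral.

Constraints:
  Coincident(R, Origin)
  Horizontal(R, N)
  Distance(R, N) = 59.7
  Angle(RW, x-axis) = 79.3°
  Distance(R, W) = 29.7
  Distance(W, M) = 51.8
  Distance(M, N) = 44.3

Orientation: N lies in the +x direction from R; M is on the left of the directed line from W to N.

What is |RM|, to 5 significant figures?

70.577

R is at the origin; R and N share the same y with |RN| = 59.7 and N in +x, so N = (59.7, 0). RW runs at 79.3° with |RW| = 29.7, so W = (5.5143, 29.184). M is determined by |WM| = 51.8 and |MN| = 44.3 together: it lies at the intersection of circle(W, 51.8) and circle(N, 44.3). With |WN| = 61.545, the foot of the radical line on WN is 36.628 from W and the perpendicular offset is √(51.8² − 36.628²) = 36.628. Taking the left-of-WN solution: M = (55.131, 44.064).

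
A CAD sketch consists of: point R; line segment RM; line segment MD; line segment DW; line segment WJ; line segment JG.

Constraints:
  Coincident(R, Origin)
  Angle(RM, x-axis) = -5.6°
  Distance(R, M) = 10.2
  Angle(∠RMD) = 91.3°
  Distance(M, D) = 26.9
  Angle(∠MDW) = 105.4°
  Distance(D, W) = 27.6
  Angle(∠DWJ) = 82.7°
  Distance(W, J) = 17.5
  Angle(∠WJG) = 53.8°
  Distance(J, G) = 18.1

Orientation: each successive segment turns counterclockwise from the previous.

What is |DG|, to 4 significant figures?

13.19

∠DWJ = 82.7° gives WJ at -105.0° from the x-axis; with |WJ| = 17.5, J = (-16.68, 19.28). ∠WJG = 53.8° gives JG at 21.20° from the x-axis; with |JG| = 18.1, G = (0.1929, 25.82). Then |DG| = |G − D| = 13.19.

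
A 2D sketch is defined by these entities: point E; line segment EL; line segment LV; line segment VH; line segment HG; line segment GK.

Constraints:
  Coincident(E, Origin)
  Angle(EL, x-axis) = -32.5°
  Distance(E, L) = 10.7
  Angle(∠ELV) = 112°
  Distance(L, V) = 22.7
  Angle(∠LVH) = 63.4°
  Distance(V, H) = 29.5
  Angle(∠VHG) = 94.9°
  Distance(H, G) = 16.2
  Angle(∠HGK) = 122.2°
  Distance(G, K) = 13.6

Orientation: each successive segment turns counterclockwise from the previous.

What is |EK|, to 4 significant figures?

4.969

∠VHG = 94.9° gives HG at -122.8° from the x-axis; with |HG| = 16.2, G = (-7.342, 7.620). ∠HGK = 122.2° gives GK at -65.00° from the x-axis; with |GK| = 13.6, K = (-1.594, -4.706). Then |EK| = |K − E| = 4.969.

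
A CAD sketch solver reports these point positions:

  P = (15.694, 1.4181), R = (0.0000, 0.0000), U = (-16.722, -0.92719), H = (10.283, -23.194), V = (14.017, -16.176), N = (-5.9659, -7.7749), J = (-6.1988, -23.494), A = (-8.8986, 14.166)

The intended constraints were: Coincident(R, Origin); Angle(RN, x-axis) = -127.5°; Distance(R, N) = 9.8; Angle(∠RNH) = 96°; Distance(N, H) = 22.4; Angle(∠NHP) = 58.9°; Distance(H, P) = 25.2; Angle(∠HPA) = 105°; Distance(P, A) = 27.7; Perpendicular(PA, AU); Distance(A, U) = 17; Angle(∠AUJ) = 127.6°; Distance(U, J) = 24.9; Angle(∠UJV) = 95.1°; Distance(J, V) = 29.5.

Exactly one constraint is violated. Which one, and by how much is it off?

Distance(J, V) = 29.5 — off by 8.00.

R = (0.00, 0.00) ✓; RN at -127.5° ✓; |RN| = 9.800 ✓; ∠RNH = 96.00° ✓; |NH| = 22.40 ✓; ∠NHP = 58.90° ✓; |HP| = 25.20 ✓; ∠HPA = 105.0° ✓; |PA| = 27.70 ✓; ∠(PA, AU) = 90.00° ✓; |AU| = 17.00 ✓; ∠AUJ = 127.6° ✓; |UJ| = 24.90 ✓; ∠UJV = 95.10° ✓; |JV| = 21.50 ✗.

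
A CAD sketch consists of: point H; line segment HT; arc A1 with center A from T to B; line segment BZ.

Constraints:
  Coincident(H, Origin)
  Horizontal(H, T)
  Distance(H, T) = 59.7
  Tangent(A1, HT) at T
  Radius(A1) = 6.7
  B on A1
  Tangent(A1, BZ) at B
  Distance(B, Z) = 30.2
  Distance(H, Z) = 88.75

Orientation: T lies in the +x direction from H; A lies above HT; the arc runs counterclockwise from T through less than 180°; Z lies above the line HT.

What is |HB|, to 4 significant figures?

64.55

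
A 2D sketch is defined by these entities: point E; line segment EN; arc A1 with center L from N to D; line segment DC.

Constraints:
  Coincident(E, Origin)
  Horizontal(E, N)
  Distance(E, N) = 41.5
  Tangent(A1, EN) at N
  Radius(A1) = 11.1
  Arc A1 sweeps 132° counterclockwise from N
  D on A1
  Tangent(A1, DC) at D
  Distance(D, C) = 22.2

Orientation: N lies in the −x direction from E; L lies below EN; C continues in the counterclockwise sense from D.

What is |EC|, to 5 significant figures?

49.441

E is at the origin; E and N share the same y with |EN| = 41.5 and N on the −x side, so N = (-41.500, 0.0000). Since A1 is tangent to EN there, LN ⟂ EN, so L = N + (0, -11.1) = (-41.500, -11.100). On A1, N sits at bearing 90° from L; a 132° counterclockwise sweep puts D at bearing 222°, so D = L + 11.1·(cos 222°, sin 222°) = (-49.749, -18.527). The tangent condition forces LD to be normal to DC, so DC runs along (−sin 222°, cos 222°); with |DC| = 22.2, C = (-34.894, -35.025). Then |EC| = |C − E| = 49.441.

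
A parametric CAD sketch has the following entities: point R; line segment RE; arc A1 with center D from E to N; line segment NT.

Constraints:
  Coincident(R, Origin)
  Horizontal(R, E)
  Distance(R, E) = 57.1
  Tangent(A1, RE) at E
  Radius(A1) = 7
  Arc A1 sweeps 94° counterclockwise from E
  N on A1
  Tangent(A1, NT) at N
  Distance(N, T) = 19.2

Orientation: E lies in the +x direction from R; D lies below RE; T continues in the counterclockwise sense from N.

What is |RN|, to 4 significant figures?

50.67

Tangency of A1 to RE means the radius DE is perpendicular to RE, so D = E + (0, -7) = (57.10, -7.000). On A1, E sits at bearing 90° from D; a 94° counterclockwise sweep puts N at bearing 184°, so N = D + 7.0·(cos 184°, sin 184°) = (50.12, -7.488). Then |RN| = |N − R| = 50.67.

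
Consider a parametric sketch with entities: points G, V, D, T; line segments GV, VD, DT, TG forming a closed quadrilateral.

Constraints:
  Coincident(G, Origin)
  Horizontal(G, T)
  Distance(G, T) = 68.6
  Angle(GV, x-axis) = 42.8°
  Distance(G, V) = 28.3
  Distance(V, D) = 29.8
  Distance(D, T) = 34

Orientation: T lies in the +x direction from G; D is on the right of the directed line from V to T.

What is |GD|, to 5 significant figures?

35.934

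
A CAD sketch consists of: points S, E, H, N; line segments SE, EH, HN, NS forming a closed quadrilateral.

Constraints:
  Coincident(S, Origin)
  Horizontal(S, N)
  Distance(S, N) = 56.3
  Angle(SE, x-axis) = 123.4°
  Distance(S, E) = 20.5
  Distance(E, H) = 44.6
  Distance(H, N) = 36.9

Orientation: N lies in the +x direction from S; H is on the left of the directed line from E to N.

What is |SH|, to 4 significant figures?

42.39

Checks: S.y = 0.00, N.y = 0.00 ✓; |EH| = 44.60 ✓; |HN| = 36.90 ✓.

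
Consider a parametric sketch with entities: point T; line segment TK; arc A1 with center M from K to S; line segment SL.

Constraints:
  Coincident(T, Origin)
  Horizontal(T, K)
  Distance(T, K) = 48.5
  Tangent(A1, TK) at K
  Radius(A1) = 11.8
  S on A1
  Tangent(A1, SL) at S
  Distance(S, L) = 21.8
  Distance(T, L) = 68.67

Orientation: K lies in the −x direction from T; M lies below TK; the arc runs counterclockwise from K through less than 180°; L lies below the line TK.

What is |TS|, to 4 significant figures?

61.50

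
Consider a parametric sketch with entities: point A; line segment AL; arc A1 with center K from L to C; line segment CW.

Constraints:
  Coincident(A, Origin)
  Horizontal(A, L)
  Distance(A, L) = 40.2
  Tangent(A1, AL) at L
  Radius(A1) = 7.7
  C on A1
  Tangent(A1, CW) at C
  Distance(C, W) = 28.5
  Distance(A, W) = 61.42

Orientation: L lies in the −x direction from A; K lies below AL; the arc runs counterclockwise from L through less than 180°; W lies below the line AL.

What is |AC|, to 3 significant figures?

48.4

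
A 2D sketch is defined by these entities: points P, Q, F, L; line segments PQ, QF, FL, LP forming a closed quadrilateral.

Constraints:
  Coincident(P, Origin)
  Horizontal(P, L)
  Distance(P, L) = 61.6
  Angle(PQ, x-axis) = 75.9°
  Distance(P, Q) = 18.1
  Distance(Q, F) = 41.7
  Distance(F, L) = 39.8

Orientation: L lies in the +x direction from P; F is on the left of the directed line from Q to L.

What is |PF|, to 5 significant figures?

54.846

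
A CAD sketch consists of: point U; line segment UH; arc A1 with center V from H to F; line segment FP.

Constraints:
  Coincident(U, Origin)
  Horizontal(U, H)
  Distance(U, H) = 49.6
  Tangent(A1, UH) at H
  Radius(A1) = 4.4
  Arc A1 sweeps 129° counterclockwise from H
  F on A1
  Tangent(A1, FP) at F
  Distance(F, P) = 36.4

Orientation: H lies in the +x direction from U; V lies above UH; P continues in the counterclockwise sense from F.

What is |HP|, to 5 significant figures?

40.460

U is at the origin; UH is horizontal with |UH| = 49.6 and H on the +x side, so H = (49.600, 0.0000). Tangency of A1 to UH means the radius VH is perpendicular to UH, so V = H + (0, 4.4) = (49.600, 4.4000). On A1, H sits at bearing -90° from V; a 129° counterclockwise sweep puts F at bearing 39°, so F = V + 4.4·(cos 39°, sin 39°) = (53.019, 7.1690). The tangent condition forces VF to be normal to FP, so FP runs along (−sin 39°, cos 39°); with |FP| = 36.4, P = (30.112, 35.457). Then |HP| = |P − H| = 40.460.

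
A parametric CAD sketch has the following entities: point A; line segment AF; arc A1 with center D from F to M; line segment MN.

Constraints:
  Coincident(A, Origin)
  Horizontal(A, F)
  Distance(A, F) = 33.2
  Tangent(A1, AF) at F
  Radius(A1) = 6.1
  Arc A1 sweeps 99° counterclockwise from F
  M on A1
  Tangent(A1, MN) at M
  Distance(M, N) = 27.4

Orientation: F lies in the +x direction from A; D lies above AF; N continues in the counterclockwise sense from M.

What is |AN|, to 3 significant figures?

48.8

A is at the origin; A and F share the same y with |AF| = 33.2 and F on the +x side, so F = (33.2, 0.00). Since A1 is tangent to AF there, DF ⟂ AF, so D = F + (0, 6.1) = (33.2, 6.10). On A1, F sits at bearing -90° from D; a 99° counterclockwise sweep puts M at bearing 9°, so M = D + 6.1·(cos 9°, sin 9°) = (39.2, 7.05). Since A1 is tangent to MN there, DM ⟂ MN, so MN runs along (−sin 9°, cos 9°); with |MN| = 27.4, N = (34.9, 34.1). Then |AN| = |N − A| = 48.8.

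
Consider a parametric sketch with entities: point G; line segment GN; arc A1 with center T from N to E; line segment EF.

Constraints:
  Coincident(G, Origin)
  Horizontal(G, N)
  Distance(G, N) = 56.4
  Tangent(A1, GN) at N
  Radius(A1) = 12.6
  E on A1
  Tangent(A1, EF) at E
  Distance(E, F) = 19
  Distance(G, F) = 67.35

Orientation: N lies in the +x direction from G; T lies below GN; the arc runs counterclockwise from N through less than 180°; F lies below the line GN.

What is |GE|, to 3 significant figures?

50.3

Checks: |TE| = 12.60 ✓; ∠(TE, EF) = 90.00° ✓; |EF| = 19.00 ✓; |GF| = 67.35 ✓.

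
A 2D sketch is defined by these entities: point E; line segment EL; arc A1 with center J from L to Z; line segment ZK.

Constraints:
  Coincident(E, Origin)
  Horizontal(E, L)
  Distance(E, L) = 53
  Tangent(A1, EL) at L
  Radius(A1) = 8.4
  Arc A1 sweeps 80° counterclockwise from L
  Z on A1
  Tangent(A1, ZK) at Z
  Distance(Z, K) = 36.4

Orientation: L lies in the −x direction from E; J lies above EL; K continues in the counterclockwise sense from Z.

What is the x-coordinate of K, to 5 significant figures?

-38.407

E is at the origin; EL is horizontal with |EL| = 53.0 and L on the −x side, so L = (-53.000, 0.0000). The tangent condition forces JL to be normal to EL, so J = L + (0, 8.4) = (-53.000, 8.4000). On A1, L sits at bearing -90° from J; an 80° counterclockwise sweep puts Z at bearing -10°, so Z = J + 8.4·(cos -10°, sin -10°) = (-44.728, 6.9414). A1 meets ZK tangentially, so JZ is at right angles to ZK, so ZK runs along (−sin -10°, cos -10°); with |ZK| = 36.4, K = (-38.407, 42.788). So K.x = -38.407.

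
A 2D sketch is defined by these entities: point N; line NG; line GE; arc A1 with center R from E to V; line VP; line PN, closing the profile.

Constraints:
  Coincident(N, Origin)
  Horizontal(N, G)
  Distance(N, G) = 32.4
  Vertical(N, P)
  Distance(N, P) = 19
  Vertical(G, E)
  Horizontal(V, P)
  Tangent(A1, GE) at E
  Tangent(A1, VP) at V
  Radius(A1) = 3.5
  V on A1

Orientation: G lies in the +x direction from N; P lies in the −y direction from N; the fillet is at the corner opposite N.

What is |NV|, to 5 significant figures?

34.586

N is at the origin; NG is horizontal with |NG| = 32.4 and G on the +x side, so G = (32.400, 0.0000). N and P share the same x with |NP| = 19.0 and P on the −y side, so P = (0.0000, -19.000). The virtual corner opposite N is at (32.400, -19.000). A1 meets GE tangentially, so RE is at right angles to GE and since A1 is tangent to VP there, RV ⟂ VP, with radius 3.5, so the center R sits 3.5 in from both sides at R = (28.900, -15.500). That places the tangent points at E = (32.400, -15.500) on GE and V = (28.900, -19.000) on VP. Then |NV| = |V − N| = 34.586.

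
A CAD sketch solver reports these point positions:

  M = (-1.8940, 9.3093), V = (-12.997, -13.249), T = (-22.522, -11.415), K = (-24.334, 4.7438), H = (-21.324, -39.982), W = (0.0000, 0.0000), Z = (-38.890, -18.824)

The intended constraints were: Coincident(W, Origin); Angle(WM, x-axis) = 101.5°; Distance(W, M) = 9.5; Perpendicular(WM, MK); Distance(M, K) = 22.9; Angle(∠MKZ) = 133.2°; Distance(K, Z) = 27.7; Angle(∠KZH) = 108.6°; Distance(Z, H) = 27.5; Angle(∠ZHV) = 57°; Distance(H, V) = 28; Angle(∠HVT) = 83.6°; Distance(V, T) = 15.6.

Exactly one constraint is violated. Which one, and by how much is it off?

Distance(V, T) = 15.6 — off by 5.90.

W = (0.00, 0.00) ✓; WM at 101.5° ✓; |WM| = 9.500 ✓; ∠(WM, MK) = 90.00° ✓; |MK| = 22.90 ✓; ∠MKZ = 133.2° ✓; |KZ| = 27.70 ✓; ∠KZH = 108.6° ✓; |ZH| = 27.50 ✓; ∠ZHV = 57.00° ✓; |HV| = 28.00 ✓; ∠HVT = 83.60° ✓; |VT| = 9.700 ✗.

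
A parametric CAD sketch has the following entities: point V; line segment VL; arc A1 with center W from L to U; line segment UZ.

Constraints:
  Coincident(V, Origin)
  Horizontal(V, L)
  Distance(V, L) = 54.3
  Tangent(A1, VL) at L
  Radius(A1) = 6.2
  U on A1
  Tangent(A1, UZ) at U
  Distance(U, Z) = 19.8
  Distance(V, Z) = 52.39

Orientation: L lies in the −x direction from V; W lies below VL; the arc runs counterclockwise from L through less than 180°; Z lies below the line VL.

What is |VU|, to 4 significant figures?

59.86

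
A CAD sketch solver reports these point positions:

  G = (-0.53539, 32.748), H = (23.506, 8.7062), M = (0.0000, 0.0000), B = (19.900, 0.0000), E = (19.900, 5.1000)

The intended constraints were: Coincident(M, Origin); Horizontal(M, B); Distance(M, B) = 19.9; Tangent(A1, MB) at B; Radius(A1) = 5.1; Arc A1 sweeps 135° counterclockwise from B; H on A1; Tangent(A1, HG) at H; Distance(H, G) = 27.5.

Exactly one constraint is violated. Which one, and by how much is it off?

Distance(H, G) = 27.5 — off by 6.50.

M = (0.00, 0.00) ✓; M.y = 0.00, B.y = 0.00 ✓; |MB| = 19.90 ✓; ∠(EB, BM) = 90.00° ✓; |EB| = 5.100 ✓; bearing(E→H) − bearing(E→B) = 135.0° ✓; |EH| = 5.100 ✓; ∠(EH, HG) = 90.00° ✓; |HG| = 34.00 ✗.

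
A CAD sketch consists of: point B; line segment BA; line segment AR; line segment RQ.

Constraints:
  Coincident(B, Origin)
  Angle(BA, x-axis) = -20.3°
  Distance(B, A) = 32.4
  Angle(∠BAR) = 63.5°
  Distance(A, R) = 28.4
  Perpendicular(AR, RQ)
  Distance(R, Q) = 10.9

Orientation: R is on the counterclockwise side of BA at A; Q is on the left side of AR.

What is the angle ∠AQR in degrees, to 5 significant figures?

69.003°

B is at the origin; BA runs at -20.3° with length 32.4, so A = 32.4·(cos -20.3°, sin -20.3°) = (30.388, -11.241). ∠BAR = 63.5°, so AR runs at -20.3° + (180° − 63.5°) = 96.200° from the x-axis; with |AR| = 28.4, R = A + 28.4·(cos 96.200°, sin 96.200°) = (27.320, 16.993). AR ⟂ RQ; with |RQ| = 10.9 on the left of AR, Q = R + 10.9·(-0.99415, -0.10800) = (16.484, 15.816). Then cos ∠AQR = QA·QR / (|QA||QR|), giving 69.003°.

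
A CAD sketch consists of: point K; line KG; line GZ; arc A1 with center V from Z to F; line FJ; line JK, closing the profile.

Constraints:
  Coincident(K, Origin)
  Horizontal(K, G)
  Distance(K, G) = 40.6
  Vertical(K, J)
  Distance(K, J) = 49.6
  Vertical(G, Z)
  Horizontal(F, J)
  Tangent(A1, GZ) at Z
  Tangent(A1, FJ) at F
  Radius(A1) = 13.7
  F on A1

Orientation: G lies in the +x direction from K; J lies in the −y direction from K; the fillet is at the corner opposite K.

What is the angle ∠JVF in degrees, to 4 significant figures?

63.01°

The virtual corner opposite K is at (40.60, -49.60). A1 meets GZ tangentially, so VZ is at right angles to GZ and the tangent condition forces VF to be normal to FJ, with radius 13.7, so the center V sits 13.7 in from both sides at V = (26.90, -35.90). That places the tangent points at Z = (40.60, -35.90) on GZ and F = (26.90, -49.60) on FJ. Then cos ∠JVF = VJ·VF / (|VJ||VF|), giving 63.01°.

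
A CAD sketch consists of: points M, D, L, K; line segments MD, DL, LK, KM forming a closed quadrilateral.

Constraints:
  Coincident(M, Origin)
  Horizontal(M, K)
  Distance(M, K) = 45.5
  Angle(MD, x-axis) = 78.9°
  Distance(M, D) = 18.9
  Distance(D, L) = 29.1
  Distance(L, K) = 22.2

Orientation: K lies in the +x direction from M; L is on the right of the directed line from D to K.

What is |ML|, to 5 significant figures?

23.631

M is at the origin; M and K share the same y with |MK| = 45.5 and K in +x, so K = (45.5, 0). MD runs at 78.9° with |MD| = 18.9, so D = (3.6387, 18.546). L is determined by |DL| = 29.1 and |LK| = 22.2 together: it lies at the intersection of circle(D, 29.1) and circle(K, 22.2). With |DK| = 45.786, the foot of the radical line on DK is 26.758 from D and the perpendicular offset is √(29.1² − 26.758²) = 11.437. Taking the right-of-DK solution: L = (23.471, -2.7490).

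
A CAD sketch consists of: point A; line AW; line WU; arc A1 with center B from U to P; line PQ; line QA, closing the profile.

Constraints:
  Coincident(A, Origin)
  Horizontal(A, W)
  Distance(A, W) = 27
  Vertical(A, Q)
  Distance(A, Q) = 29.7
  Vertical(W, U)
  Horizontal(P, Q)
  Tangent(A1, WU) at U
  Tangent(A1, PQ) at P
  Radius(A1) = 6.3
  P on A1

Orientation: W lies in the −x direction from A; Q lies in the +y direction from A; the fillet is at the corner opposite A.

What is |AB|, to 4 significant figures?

31.24

A is at the origin; A and W share the same y with |AW| = 27.0 and W on the −x side, so W = (-27.00, 0.000). AQ is vertical with |AQ| = 29.7 and Q on the +y side, so Q = (0.000, 29.70). The virtual corner opposite A is at (-27.00, 29.70). Since A1 is tangent to WU there, BU ⟂ WU and the tangent condition forces BP to be normal to PQ, with radius 6.3, so the center B sits 6.3 in from both sides at B = (-20.70, 23.40). Then |AB| = |B − A| = 31.24.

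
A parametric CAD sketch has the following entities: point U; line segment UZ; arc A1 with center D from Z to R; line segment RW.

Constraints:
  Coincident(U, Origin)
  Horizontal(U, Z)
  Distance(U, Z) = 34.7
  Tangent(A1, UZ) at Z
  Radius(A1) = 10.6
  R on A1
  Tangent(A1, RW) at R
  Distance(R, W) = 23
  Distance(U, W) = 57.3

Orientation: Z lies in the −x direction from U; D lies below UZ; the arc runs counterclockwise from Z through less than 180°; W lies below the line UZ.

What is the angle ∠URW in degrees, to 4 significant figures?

106.6°

U is at the origin; U and Z share the same y with |UZ| = 34.7 and Z on the −x side, so Z = (-34.70, 0.000). A1 meets UZ tangentially, so DZ is at right angles to UZ, so D = Z + (0, -10.6) = (-34.70, -10.60). Since DR ⟂ RW (tangency), |DW| = √(10.6² + 23.0²) = 25.33 regardless of where R sits on A1. So W lies on both circle(U, 57.3) and circle(D, 25.33); the below-UZ intersection is W = (-47.04, -32.71). R is the foot of the tangent from W: R = (-45.27, -9.782).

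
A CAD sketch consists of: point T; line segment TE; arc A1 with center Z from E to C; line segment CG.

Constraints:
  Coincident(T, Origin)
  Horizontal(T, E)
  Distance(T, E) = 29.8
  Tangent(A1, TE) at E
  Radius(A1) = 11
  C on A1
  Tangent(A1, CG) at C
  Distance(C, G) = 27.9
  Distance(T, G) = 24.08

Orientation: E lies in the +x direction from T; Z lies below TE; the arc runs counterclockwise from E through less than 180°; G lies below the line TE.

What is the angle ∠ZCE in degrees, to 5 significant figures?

66.478°

T is at the origin; T and E share the same y with |TE| = 29.8 and E on the +x side, so E = (29.800, 0.0000). Since A1 is tangent to TE there, ZE ⟂ TE, so Z = E + (0, -11) = (29.800, -11.000). Since ZC ⟂ CG (tangency), |ZG| = √(11.0² + 27.9²) = 29.990 regardless of where C sits on A1. So G lies on both circle(T, 24.08) and circle(Z, 29.990); the below-TE intersection is G = (2.7374, -23.924). C is the foot of the tangent from G: C = (21.749, -3.5043).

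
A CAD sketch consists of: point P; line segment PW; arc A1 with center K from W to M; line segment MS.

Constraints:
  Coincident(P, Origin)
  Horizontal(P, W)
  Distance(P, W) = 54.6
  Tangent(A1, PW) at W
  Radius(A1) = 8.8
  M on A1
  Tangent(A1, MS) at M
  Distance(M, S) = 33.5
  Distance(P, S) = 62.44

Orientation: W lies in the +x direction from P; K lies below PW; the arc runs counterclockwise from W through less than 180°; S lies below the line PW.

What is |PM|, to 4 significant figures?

46.64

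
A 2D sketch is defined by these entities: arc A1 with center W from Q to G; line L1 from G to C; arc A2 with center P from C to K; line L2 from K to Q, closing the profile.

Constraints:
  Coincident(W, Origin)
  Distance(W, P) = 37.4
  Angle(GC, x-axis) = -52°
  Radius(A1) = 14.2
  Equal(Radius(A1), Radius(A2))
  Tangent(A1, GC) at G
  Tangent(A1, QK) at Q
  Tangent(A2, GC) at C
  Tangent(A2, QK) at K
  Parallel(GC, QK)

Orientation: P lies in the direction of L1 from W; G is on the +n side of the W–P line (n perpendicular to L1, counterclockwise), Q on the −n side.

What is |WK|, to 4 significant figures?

40.00

The slot axis is L1's direction at -52.0°, so u = (cos -52.0°, sin -52.0°) = (0.6157, -0.7880) and n = (−sin -52.0°, cos -52.0°) = (0.7880, 0.6157). W is at the origin and P lies 37.4 along u from W, so P = 37.4·u = (23.03, -29.47). Tangency of A1 to both parallel lines with radius 14.2 puts G and Q at W ± 14.2·n: G = (11.19, 8.742), Q = (-11.19, -8.742). Equal radii place C and K the same way about P: C = P + 14.2·n = (34.22, -20.73), K = P − 14.2·n = (11.84, -38.21). Then |WK| = |K − W| = 40.00.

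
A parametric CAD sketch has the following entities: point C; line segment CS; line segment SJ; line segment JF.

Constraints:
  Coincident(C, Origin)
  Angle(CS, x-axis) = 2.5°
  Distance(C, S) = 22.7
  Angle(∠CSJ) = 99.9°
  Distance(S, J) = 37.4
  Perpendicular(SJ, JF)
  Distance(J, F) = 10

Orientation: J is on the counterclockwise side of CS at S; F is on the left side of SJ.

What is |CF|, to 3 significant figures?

43.1

C is at the origin; CS runs at 2.5° with length 22.7, so S = 22.7·(cos 2.5°, sin 2.5°) = (22.7, 0.990). ∠CSJ = 99.9°, so SJ runs at 2.5° + (180° − 99.9°) = 82.6° from the x-axis; with |SJ| = 37.4, J = S + 37.4·(cos 82.6°, sin 82.6°) = (27.5, 38.1). SJ ⟂ JF; with |JF| = 10.0 on the left of SJ, F = J + 10.0·(-0.992, 0.129) = (17.6, 39.4). Then |CF| = |F − C| = 43.1.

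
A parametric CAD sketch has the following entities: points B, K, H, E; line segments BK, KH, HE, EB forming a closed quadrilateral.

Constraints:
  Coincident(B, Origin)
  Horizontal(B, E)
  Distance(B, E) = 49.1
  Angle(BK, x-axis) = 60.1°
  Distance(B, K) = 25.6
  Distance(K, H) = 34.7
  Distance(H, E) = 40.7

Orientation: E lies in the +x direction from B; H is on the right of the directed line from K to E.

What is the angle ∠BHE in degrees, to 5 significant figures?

112.01°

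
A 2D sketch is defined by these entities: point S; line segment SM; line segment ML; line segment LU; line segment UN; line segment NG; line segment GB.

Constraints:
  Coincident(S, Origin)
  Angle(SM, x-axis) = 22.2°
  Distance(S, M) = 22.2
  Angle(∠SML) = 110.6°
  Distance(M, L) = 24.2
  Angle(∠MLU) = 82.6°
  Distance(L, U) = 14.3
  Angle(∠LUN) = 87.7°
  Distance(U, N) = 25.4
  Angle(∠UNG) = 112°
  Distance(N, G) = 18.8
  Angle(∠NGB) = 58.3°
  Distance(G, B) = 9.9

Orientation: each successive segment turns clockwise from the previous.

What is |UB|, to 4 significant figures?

27.62

S is at the origin; SM runs at 22.2° with length 22.2, so M = (20.55, 8.388). ∠SML = 110.6° gives ML at -47.20° from the x-axis; with |ML| = 24.2, L = (37.00, -9.368). ∠MLU = 82.6° gives LU at -144.6° from the x-axis; with |LU| = 14.3, U = (25.34, -17.65). ∠LUN = 87.7° gives UN at 123.1° from the x-axis; with |UN| = 25.4, N = (11.47, 3.626). ∠UNG = 112.0° gives NG at 55.10° from the x-axis; with |NG| = 18.8, G = (22.23, 19.04). ∠NGB = 58.3° gives GB at -66.60° from the x-axis; with |GB| = 9.9, B = (26.16, 9.959). Then |UB| = |B − U| = 27.62.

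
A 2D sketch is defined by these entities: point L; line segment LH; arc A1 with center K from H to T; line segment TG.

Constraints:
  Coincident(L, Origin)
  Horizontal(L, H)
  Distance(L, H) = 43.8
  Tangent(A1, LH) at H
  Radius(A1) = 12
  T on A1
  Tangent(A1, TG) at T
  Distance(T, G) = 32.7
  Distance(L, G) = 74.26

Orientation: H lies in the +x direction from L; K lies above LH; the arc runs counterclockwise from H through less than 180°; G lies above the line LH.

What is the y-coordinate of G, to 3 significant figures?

42.2

Checks: ∠(KH, HL) = 90.00° ✓; |KT| = 12.00 ✓; ∠(KT, TG) = 90.00° ✓; |TG| = 32.70 ✓; |LG| = 74.26 ✓.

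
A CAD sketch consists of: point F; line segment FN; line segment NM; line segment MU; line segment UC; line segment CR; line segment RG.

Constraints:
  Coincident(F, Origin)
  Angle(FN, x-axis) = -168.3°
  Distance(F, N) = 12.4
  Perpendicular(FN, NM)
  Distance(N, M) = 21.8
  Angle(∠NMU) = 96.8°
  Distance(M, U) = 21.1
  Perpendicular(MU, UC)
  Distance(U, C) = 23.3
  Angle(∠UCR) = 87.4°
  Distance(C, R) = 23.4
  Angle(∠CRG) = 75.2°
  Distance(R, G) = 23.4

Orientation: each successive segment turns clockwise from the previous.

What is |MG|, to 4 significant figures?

4.723

F is at the origin; FN runs at -168.3° with length 12.4, so N = (-12.14, -2.515). FN ⟂ NM, so NM runs at 101.7°; with |NM| = 21.8, M = (-16.56, 18.83). ∠NMU = 96.8° gives MU at 18.50° from the x-axis; with |MU| = 21.1, U = (3.447, 25.53). The perpendicularity gives UC at right angles to MU, so UC runs at -71.50°; with |UC| = 23.3, C = (10.84, 3.432). ∠UCR = 87.4° gives CR at -164.1° from the x-axis; with |CR| = 23.4, R = (-11.67, -2.979). ∠CRG = 75.2° gives RG at 91.10° from the x-axis; with |RG| = 23.4, G = (-12.11, 20.42). Then |MG| = |G − M| = 4.723.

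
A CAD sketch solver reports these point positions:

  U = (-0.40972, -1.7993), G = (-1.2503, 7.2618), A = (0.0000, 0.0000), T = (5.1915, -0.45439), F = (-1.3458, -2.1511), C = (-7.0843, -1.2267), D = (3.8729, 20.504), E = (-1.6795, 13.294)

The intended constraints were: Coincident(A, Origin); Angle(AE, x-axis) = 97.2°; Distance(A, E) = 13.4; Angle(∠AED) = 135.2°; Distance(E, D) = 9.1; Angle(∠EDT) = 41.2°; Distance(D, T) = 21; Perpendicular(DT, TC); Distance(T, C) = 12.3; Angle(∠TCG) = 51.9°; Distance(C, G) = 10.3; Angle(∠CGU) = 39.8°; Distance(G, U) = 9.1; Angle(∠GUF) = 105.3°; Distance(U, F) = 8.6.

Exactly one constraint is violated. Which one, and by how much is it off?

Distance(U, F) = 8.6 — off by 7.60.

A = (0.00, 0.00) ✓; AE at 97.20° ✓; |AE| = 13.40 ✓; ∠AED = 135.2° ✓; |ED| = 9.100 ✓; ∠EDT = 41.20° ✓; |DT| = 21.00 ✓; ∠(DT, TC) = 90.00° ✓; |TC| = 12.30 ✓; ∠TCG = 51.90° ✓; |CG| = 10.30 ✓; ∠CGU = 39.80° ✓; |GU| = 9.100 ✓; ∠GUF = 105.3° ✓; |UF| = 1.000 ✗.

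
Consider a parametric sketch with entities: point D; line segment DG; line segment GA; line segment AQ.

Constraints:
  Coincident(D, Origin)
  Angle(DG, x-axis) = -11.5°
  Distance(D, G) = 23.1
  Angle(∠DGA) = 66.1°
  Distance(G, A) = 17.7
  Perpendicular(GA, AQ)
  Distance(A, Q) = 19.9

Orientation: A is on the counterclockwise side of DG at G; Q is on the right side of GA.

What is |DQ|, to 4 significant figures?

41.86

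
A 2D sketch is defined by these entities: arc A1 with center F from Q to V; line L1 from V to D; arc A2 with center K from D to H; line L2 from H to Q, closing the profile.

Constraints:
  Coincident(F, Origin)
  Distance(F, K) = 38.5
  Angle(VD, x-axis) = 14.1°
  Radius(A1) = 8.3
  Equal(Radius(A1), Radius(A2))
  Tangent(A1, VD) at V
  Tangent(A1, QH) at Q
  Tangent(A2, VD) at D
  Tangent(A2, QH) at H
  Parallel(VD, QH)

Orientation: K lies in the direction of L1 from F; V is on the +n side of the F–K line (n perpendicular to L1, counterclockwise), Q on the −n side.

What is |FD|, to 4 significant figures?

39.38

The slot axis is L1's direction at 14.1°, so u = (cos 14.1°, sin 14.1°) = (0.9699, 0.2436) and n = (−sin 14.1°, cos 14.1°) = (-0.2436, 0.9699). F is at the origin and K lies 38.5 along u from F, so K = 38.5·u = (37.34, 9.379). Tangency of A1 to both parallel lines with radius 8.3 puts V and Q at F ± 8.3·n: V = (-2.022, 8.050), Q = (2.022, -8.050). Equal radii place D and H the same way about K: D = K + 8.3·n = (35.32, 17.43), H = K − 8.3·n = (39.36, 1.329). Then |FD| = |D − F| = 39.38.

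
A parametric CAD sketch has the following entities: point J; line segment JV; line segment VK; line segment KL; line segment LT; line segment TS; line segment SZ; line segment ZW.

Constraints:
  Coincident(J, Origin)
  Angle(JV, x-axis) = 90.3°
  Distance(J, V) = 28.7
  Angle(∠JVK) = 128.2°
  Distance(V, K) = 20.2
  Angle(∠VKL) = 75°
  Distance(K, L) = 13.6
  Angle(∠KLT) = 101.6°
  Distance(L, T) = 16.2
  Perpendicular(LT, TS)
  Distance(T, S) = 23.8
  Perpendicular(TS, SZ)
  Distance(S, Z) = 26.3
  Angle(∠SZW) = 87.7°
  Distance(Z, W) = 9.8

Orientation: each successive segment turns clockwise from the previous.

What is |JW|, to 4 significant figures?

50.41

TS is perpendicular to SZ, so SZ runs at 35.10°; with |SZ| = 26.3, Z = (15.66, 54.08). ∠SZW = 87.7° gives ZW at -57.20° from the x-axis; with |ZW| = 9.8, W = (20.97, 45.84). Then |JW| = |W − J| = 50.41.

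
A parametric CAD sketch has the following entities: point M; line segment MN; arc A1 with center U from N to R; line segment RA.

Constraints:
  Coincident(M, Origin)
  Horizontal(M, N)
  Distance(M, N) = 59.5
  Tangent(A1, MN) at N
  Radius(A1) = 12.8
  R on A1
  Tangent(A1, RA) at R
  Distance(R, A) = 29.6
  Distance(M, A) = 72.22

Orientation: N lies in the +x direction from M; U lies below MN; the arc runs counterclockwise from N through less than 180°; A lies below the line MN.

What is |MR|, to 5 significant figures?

50.225

M is at the origin; M and N share the same y with |MN| = 59.5 and N on the +x side, so N = (59.500, 0.0000). The tangent condition forces UN to be normal to MN, so U = N + (0, -12.8) = (59.500, -12.800). Since UR ⟂ RA (tangency), |UA| = √(12.8² + 29.6²) = 32.249 regardless of where R sits on A1. So A lies on both circle(M, 72.22) and circle(U, 32.249); the below-MN intersection is A = (56.555, -44.914). R is the foot of the tangent from A: R = (47.337, -16.786).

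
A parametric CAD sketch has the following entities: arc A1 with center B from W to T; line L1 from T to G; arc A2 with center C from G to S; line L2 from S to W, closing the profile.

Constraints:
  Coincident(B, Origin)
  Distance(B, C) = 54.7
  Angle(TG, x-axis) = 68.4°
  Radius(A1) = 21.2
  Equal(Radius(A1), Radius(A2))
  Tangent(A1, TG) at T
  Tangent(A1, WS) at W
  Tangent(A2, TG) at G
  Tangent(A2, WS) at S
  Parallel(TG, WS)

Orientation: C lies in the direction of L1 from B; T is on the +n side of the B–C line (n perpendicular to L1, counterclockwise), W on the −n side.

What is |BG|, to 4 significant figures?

58.66

Tangency of A1 to both parallel lines with radius 21.2 puts T and W at B ± 21.2·n: T = (-19.71, 7.804), W = (19.71, -7.804). Equal radii place G and S the same way about C: G = C + 21.2·n = (0.4252, 58.66), S = C − 21.2·n = (39.85, 43.05). Then |BG| = |G − B| = 58.66.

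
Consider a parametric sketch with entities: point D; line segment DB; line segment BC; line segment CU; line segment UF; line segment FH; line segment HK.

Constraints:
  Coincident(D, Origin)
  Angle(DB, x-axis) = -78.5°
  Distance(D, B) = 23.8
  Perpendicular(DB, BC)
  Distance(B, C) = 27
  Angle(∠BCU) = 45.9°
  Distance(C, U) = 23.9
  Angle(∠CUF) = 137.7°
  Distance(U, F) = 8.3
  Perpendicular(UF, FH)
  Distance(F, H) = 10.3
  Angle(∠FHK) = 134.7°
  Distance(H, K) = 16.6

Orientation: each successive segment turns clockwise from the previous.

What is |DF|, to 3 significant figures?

6.46

∠BCU = 45.9° gives CU at 57.4° from the x-axis; with |CU| = 23.9, U = (-8.84, -8.57). ∠CUF = 137.7° gives UF at 15.1° from the x-axis; with |UF| = 8.3, F = (-0.823, -6.41). Then |DF| = |F − D| = 6.46.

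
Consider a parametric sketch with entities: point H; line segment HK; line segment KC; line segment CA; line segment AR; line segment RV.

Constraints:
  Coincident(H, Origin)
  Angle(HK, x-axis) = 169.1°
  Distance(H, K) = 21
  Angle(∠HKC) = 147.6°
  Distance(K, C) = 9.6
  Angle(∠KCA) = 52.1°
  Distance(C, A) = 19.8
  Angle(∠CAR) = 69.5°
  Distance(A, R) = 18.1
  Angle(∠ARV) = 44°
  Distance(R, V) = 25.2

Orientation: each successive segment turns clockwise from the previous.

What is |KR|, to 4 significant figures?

12.05

H is at the origin; HK runs at 169.1° with length 21.0, so K = (-20.62, 3.971). ∠HKC = 147.6° gives KC at 136.7° from the x-axis; with |KC| = 9.6, C = (-27.61, 10.55). ∠KCA = 52.1° gives CA at 8.800° from the x-axis; with |CA| = 19.8, A = (-8.041, 13.58). ∠CAR = 69.5° gives AR at -101.7° from the x-axis; with |AR| = 18.1, R = (-11.71, -4.140). Then |KR| = |R − K| = 12.05.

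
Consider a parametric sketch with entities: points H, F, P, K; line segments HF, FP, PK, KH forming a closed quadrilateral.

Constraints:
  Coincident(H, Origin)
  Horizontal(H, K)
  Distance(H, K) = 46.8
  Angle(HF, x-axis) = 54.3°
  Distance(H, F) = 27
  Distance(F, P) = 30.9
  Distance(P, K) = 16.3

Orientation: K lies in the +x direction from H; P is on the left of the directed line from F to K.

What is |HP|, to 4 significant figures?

48.93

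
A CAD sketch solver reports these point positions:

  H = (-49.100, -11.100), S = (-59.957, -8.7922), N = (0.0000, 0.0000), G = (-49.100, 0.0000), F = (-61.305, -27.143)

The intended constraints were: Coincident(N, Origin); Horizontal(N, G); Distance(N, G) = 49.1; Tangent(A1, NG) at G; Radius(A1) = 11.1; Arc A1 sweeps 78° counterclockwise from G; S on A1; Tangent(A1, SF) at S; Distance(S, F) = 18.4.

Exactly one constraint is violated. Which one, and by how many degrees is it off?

Tangent(A1, SF) at S — off by 7.80°.

N = (0.00, 0.00) ✓; N.y = 0.00, G.y = 0.00 ✓; |NG| = 49.10 ✓; ∠(HG, GN) = 90.00° ✓; |HG| = 11.10 ✓; bearing(H→S) − bearing(H→G) = 78.00° ✓; |HS| = 11.10 ✓; ∠(HS, SF) = 82.20° ✗; |SF| = 18.40 ✓.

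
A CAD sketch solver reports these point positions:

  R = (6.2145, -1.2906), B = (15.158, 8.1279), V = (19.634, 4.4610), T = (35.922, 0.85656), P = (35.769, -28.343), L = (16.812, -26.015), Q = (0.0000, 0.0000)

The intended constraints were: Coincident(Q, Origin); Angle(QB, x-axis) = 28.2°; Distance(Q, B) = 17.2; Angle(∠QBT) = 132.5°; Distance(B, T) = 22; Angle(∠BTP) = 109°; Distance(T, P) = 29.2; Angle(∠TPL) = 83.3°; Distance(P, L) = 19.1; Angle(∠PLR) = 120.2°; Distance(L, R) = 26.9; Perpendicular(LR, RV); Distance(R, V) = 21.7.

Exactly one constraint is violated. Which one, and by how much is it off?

Distance(R, V) = 21.7 — off by 7.10.

Q = (0.00, 0.00) ✓; QB at 28.20° ✓; |QB| = 17.20 ✓; ∠QBT = 132.5° ✓; |BT| = 22.00 ✓; ∠BTP = 109.0° ✓; |TP| = 29.20 ✓; ∠TPL = 83.30° ✓; |PL| = 19.10 ✓; ∠PLR = 120.2° ✓; |LR| = 26.90 ✓; ∠(LR, RV) = 90.00° ✓; |RV| = 14.60 ✗.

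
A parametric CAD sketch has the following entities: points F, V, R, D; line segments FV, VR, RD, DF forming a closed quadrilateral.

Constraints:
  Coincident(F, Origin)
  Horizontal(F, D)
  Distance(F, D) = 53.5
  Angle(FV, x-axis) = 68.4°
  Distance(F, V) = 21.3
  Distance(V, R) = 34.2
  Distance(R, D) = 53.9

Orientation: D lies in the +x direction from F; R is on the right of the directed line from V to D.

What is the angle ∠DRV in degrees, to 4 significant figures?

64.32°

Checks: |VR| = 34.20 ✓; |RD| = 53.90 ✓.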